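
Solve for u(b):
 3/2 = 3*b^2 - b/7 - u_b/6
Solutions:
 u(b) = C1 + 6*b^3 - 3*b^2/7 - 9*b


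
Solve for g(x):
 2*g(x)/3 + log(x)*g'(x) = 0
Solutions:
 g(x) = C1*exp(-2*li(x)/3)


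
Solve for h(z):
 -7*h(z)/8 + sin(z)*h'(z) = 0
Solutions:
 h(z) = C1*(cos(z) - 1)^(7/16)/(cos(z) + 1)^(7/16)


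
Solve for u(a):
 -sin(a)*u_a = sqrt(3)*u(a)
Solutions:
 u(a) = C1*(cos(a) + 1)^(sqrt(3)/2)/(cos(a) - 1)^(sqrt(3)/2)


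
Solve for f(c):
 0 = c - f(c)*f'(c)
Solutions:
 f(c) = -sqrt(C1 + c^2)
 f(c) = sqrt(C1 + c^2)


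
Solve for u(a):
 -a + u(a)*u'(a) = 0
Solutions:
 u(a) = -sqrt(C1 + a^2)
 u(a) = sqrt(C1 + a^2)


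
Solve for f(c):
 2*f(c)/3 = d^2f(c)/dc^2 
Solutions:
 f(c) = C1*exp(-sqrt(6)*c/3) + C2*exp(sqrt(6)*c/3)


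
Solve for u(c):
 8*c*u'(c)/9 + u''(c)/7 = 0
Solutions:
 u(c) = C1 + C2*erf(2*sqrt(7)*c/3)


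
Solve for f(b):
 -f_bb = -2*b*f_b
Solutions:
 f(b) = C1 + C2*erfi(b)


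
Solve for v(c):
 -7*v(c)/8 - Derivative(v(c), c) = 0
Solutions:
 v(c) = C1*exp(-7*c/8)


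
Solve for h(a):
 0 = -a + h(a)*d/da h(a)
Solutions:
 h(a) = -sqrt(C1 + a^2)
 h(a) = sqrt(C1 + a^2)


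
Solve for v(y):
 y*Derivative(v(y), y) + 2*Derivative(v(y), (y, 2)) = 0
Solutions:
 v(y) = C1 + C2*erf(y/2)


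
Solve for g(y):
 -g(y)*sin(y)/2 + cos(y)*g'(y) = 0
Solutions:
 g(y) = C1/sqrt(cos(y))


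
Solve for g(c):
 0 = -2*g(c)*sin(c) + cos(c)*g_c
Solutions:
 g(c) = C1/cos(c)^2


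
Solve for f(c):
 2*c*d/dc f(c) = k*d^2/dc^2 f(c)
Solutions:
 f(c) = C1 + C2*erf(c*sqrt(-1/k))/sqrt(-1/k)


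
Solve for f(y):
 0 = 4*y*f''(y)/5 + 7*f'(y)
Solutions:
 f(y) = C1 + C2/y^(31/4)


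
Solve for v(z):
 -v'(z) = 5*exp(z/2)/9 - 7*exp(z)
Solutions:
 v(z) = C1 - 10*exp(z/2)/9 + 7*exp(z)


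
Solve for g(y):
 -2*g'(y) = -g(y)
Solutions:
 g(y) = C1*exp(y/2)


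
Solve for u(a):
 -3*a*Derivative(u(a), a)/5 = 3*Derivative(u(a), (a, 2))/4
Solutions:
 u(a) = C1 + C2*erf(sqrt(10)*a/5)


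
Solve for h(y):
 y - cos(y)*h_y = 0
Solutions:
 h(y) = C1 + Integral(y/cos(y), y)


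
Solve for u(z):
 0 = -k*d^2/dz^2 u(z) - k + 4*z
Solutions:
 u(z) = C1 + C2*z - z^2/2 + 2*z^3/(3*k)


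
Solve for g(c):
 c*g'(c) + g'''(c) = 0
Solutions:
 g(c) = C1 + Integral(C2*airyai(-c) + C3*airybi(-c), c)


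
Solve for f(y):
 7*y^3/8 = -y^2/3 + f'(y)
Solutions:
 f(y) = C1 + 7*y^4/32 + y^3/9


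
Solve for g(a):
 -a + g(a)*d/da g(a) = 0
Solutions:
 g(a) = -sqrt(C1 + a^2)
 g(a) = sqrt(C1 + a^2)


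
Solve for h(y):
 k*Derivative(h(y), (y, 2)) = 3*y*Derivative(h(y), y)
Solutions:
 h(y) = C1 + C2*erf(sqrt(6)*y*sqrt(-1/k)/2)/sqrt(-1/k)


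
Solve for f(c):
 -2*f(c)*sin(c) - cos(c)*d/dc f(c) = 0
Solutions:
 f(c) = C1*cos(c)^2


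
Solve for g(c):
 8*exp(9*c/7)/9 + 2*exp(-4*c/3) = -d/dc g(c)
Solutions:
 g(c) = C1 - 56*exp(9*c/7)/81 + 3*exp(-4*c/3)/2


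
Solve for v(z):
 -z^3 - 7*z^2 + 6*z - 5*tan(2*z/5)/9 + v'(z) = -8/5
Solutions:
 v(z) = C1 + z^4/4 + 7*z^3/3 - 3*z^2 - 8*z/5 - 25*log(cos(2*z/5))/18


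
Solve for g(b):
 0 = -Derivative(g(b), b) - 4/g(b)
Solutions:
 g(b) = -sqrt(C1 - 8*b)
 g(b) = sqrt(C1 - 8*b)


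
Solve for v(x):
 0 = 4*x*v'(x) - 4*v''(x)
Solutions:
 v(x) = C1 + C2*erfi(sqrt(2)*x/2)


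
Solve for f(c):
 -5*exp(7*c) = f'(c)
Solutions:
 f(c) = C1 - 5*exp(7*c)/7


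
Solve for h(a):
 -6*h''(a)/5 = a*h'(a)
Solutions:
 h(a) = C1 + C2*erf(sqrt(15)*a/6)


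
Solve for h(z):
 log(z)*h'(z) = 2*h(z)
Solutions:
 h(z) = C1*exp(2*li(z))


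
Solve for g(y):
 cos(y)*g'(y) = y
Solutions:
 g(y) = C1 + Integral(y/cos(y), y)


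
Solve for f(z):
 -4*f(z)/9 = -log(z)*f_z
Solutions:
 f(z) = C1*exp(4*li(z)/9)


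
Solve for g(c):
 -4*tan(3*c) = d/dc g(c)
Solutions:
 g(c) = C1 + 4*log(cos(3*c))/3


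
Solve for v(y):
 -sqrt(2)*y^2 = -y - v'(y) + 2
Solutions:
 v(y) = C1 + sqrt(2)*y^3/3 - y^2/2 + 2*y


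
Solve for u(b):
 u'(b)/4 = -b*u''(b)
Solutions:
 u(b) = C1 + C2*b^(3/4)


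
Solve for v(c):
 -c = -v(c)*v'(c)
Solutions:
 v(c) = -sqrt(C1 + c^2)
 v(c) = sqrt(C1 + c^2)


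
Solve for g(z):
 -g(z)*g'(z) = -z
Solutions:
 g(z) = -sqrt(C1 + z^2)
 g(z) = sqrt(C1 + z^2)


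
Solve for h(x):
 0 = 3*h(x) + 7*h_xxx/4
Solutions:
 h(x) = C3*exp(x*(-12^(1/3)*7^(2/3) + 3*14^(2/3)*3^(1/3))/28)*sin(14^(2/3)*3^(5/6)*x/14) + C4*exp(x*(-12^(1/3)*7^(2/3) + 3*14^(2/3)*3^(1/3))/28)*cos(14^(2/3)*3^(5/6)*x/14) + C5*exp(-x*(12^(1/3)*7^(2/3) + 3*14^(2/3)*3^(1/3))/28) + (C1*sin(14^(2/3)*3^(5/6)*x/14) + C2*cos(14^(2/3)*3^(5/6)*x/14))*exp(12^(1/3)*7^(2/3)*x/14)


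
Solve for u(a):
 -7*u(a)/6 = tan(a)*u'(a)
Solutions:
 u(a) = C1/sin(a)^(7/6)


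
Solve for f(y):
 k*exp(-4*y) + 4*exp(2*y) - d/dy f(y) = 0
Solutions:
 f(y) = C1 - k*exp(-4*y)/4 + 2*exp(2*y)


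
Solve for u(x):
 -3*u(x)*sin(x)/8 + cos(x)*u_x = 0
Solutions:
 u(x) = C1/cos(x)^(3/8)


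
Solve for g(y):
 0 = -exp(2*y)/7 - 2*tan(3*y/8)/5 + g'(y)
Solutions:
 g(y) = C1 + exp(2*y)/14 - 16*log(cos(3*y/8))/15


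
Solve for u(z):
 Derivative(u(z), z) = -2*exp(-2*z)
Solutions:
 u(z) = C1 + exp(-2*z)


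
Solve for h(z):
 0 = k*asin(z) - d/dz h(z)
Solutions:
 h(z) = C1 + k*(z*asin(z) + sqrt(1 - z^2))


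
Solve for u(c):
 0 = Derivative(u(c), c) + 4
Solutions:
 u(c) = C1 - 4*c


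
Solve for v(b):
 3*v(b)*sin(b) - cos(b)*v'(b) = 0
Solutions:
 v(b) = C1/cos(b)^3


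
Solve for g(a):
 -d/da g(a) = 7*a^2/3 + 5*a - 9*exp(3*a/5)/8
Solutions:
 g(a) = C1 - 7*a^3/9 - 5*a^2/2 + 15*exp(3*a/5)/8


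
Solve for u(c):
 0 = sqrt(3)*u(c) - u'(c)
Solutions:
 u(c) = C1*exp(sqrt(3)*c)


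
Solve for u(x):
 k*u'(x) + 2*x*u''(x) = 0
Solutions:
 u(x) = C1 + x^(1 - re(k)/2)*(C2*sin(log(x)*Abs(im(k))/2) + C3*cos(log(x)*im(k)/2))


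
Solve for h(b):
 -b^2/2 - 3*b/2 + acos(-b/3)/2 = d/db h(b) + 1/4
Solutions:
 h(b) = C1 - b^3/6 - 3*b^2/4 + b*acos(-b/3)/2 - b/4 + sqrt(9 - b^2)/2


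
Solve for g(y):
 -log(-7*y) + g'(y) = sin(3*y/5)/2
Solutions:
 g(y) = C1 + y*log(-y) - y + y*log(7) - 5*cos(3*y/5)/6


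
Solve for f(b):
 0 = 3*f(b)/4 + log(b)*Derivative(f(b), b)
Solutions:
 f(b) = C1*exp(-3*li(b)/4)


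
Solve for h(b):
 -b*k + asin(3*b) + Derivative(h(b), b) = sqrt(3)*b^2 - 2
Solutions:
 h(b) = C1 + sqrt(3)*b^3/3 + b^2*k/2 - b*asin(3*b) - 2*b - sqrt(1 - 9*b^2)/3


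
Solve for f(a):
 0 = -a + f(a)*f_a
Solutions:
 f(a) = -sqrt(C1 + a^2)
 f(a) = sqrt(C1 + a^2)


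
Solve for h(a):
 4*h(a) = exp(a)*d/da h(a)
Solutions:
 h(a) = C1*exp(-4*exp(-a))


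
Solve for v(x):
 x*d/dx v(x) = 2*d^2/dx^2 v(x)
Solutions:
 v(x) = C1 + C2*erfi(x/2)


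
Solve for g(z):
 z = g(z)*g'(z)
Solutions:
 g(z) = -sqrt(C1 + z^2)
 g(z) = sqrt(C1 + z^2)


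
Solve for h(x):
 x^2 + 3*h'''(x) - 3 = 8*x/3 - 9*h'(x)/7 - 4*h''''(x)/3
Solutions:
 h(x) = C1 + C2*exp(3*x*(-14 + 7*7^(1/3)/(4*sqrt(11) + 15)^(1/3) + 7^(2/3)*(4*sqrt(11) + 15)^(1/3))/56)*sin(3*sqrt(3)*7^(1/3)*x*(-7^(1/3)*(4*sqrt(11) + 15)^(1/3) + 7/(4*sqrt(11) + 15)^(1/3))/56) + C3*exp(3*x*(-14 + 7*7^(1/3)/(4*sqrt(11) + 15)^(1/3) + 7^(2/3)*(4*sqrt(11) + 15)^(1/3))/56)*cos(3*sqrt(3)*7^(1/3)*x*(-7^(1/3)*(4*sqrt(11) + 15)^(1/3) + 7/(4*sqrt(11) + 15)^(1/3))/56) + C4*exp(-3*x*(7*7^(1/3)/(4*sqrt(11) + 15)^(1/3) + 7 + 7^(2/3)*(4*sqrt(11) + 15)^(1/3))/28) - 7*x^3/27 + 28*x^2/27 + 161*x/27


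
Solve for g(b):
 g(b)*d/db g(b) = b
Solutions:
 g(b) = -sqrt(C1 + b^2)
 g(b) = sqrt(C1 + b^2)


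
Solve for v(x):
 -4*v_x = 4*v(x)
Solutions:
 v(x) = C1*exp(-x)


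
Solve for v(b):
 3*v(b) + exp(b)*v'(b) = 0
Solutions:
 v(b) = C1*exp(3*exp(-b))


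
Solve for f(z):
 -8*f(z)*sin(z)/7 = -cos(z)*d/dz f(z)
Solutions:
 f(z) = C1/cos(z)^(8/7)


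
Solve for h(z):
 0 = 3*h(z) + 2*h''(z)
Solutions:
 h(z) = C1*sin(sqrt(6)*z/2) + C2*cos(sqrt(6)*z/2)


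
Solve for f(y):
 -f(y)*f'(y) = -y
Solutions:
 f(y) = -sqrt(C1 + y^2)
 f(y) = sqrt(C1 + y^2)


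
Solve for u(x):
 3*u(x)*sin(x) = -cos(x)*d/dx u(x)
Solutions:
 u(x) = C1*cos(x)^3


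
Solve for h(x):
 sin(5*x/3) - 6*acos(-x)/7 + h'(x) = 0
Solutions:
 h(x) = C1 + 6*x*acos(-x)/7 + 6*sqrt(1 - x^2)/7 + 3*cos(5*x/3)/5


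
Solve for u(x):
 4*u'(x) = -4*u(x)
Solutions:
 u(x) = C1*exp(-x)


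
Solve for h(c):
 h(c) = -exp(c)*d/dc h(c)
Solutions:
 h(c) = C1*exp(exp(-c))


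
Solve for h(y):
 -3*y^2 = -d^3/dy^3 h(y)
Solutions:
 h(y) = C1 + C2*y + C3*y^2 + y^5/20


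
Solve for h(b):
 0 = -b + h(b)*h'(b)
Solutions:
 h(b) = -sqrt(C1 + b^2)
 h(b) = sqrt(C1 + b^2)


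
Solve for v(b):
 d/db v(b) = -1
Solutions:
 v(b) = C1 - b


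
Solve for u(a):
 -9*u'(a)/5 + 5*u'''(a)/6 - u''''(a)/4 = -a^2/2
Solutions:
 u(a) = C1 + C2*exp(a*(250*2^(2/3)*5^(1/3)/(81*sqrt(1561) + 4061)^(1/3) + 2^(1/3)*5^(2/3)*(81*sqrt(1561) + 4061)^(1/3) + 100)/90)*sin(10^(1/3)*sqrt(3)*a*(-5^(1/3)*(81*sqrt(1561) + 4061)^(1/3) + 250*2^(1/3)/(81*sqrt(1561) + 4061)^(1/3))/90) + C3*exp(a*(250*2^(2/3)*5^(1/3)/(81*sqrt(1561) + 4061)^(1/3) + 2^(1/3)*5^(2/3)*(81*sqrt(1561) + 4061)^(1/3) + 100)/90)*cos(10^(1/3)*sqrt(3)*a*(-5^(1/3)*(81*sqrt(1561) + 4061)^(1/3) + 250*2^(1/3)/(81*sqrt(1561) + 4061)^(1/3))/90) + C4*exp(a*(-2^(1/3)*5^(2/3)*(81*sqrt(1561) + 4061)^(1/3) - 250*2^(2/3)*5^(1/3)/(81*sqrt(1561) + 4061)^(1/3) + 50)/45) + 5*a^3/54 + 125*a/486


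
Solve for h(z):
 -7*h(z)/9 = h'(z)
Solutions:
 h(z) = C1*exp(-7*z/9)


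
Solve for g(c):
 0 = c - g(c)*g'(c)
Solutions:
 g(c) = -sqrt(C1 + c^2)
 g(c) = sqrt(C1 + c^2)


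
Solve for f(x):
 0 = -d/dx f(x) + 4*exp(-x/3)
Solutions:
 f(x) = C1 - 12*exp(-x/3)


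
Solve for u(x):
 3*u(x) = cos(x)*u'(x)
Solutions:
 u(x) = C1*(sin(x) + 1)^(3/2)/(sin(x) - 1)^(3/2)


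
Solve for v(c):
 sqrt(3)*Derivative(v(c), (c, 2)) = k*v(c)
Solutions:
 v(c) = C1*exp(-3^(3/4)*c*sqrt(k)/3) + C2*exp(3^(3/4)*c*sqrt(k)/3)


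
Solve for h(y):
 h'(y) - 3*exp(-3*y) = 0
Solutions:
 h(y) = C1 - exp(-3*y)


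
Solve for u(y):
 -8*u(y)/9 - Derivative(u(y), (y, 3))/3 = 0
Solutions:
 u(y) = C3*exp(-2*3^(2/3)*y/3) + (C1*sin(3^(1/6)*y) + C2*cos(3^(1/6)*y))*exp(3^(2/3)*y/3)


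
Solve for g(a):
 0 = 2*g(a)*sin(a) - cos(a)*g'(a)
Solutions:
 g(a) = C1/cos(a)^2


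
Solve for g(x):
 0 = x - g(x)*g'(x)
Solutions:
 g(x) = -sqrt(C1 + x^2)
 g(x) = sqrt(C1 + x^2)


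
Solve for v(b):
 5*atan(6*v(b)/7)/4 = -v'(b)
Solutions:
 Integral(1/atan(6*_y/7), (_y, v(b))) = C1 - 5*b/4


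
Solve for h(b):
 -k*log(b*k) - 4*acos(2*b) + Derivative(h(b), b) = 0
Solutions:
 h(b) = C1 + b*k*(log(b*k) - 1) + 4*b*acos(2*b) - 2*sqrt(1 - 4*b^2)


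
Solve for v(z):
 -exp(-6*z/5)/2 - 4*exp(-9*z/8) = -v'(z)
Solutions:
 v(z) = C1 - 5*exp(-6*z/5)/12 - 32*exp(-9*z/8)/9


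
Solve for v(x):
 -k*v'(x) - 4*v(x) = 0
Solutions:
 v(x) = C1*exp(-4*x/k)


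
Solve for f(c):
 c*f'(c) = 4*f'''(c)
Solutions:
 f(c) = C1 + Integral(C2*airyai(2^(1/3)*c/2) + C3*airybi(2^(1/3)*c/2), c)


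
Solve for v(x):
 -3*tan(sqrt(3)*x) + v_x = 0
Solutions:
 v(x) = C1 - sqrt(3)*log(cos(sqrt(3)*x))


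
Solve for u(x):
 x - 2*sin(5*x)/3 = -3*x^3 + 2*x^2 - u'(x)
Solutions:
 u(x) = C1 - 3*x^4/4 + 2*x^3/3 - x^2/2 - 2*cos(5*x)/15


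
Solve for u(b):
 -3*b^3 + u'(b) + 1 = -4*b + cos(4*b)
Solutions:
 u(b) = C1 + 3*b^4/4 - 2*b^2 - b + sin(4*b)/4


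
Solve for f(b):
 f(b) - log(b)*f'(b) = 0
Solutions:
 f(b) = C1*exp(li(b))


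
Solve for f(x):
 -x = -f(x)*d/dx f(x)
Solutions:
 f(x) = -sqrt(C1 + x^2)
 f(x) = sqrt(C1 + x^2)


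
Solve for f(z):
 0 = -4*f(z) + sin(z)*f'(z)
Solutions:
 f(z) = C1*(cos(z)^2 - 2*cos(z) + 1)/(cos(z)^2 + 2*cos(z) + 1)


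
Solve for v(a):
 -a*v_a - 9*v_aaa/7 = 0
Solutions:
 v(a) = C1 + Integral(C2*airyai(-21^(1/3)*a/3) + C3*airybi(-21^(1/3)*a/3), a)


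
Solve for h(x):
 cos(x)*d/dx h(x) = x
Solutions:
 h(x) = C1 + Integral(x/cos(x), x)


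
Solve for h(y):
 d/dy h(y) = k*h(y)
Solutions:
 h(y) = C1*exp(k*y)


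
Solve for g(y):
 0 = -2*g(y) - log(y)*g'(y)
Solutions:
 g(y) = C1*exp(-2*li(y))


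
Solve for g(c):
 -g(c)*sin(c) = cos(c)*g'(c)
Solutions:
 g(c) = C1*cos(c)


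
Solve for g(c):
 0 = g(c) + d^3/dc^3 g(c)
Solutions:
 g(c) = C3*exp(-c) + (C1*sin(sqrt(3)*c/2) + C2*cos(sqrt(3)*c/2))*exp(c/2)


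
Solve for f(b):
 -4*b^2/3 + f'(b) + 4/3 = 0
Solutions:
 f(b) = C1 + 4*b^3/9 - 4*b/3


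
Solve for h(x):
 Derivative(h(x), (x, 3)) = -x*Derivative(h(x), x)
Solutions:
 h(x) = C1 + Integral(C2*airyai(-x) + C3*airybi(-x), x)


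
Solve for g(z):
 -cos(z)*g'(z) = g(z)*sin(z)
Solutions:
 g(z) = C1*cos(z)


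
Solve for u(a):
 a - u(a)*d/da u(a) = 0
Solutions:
 u(a) = -sqrt(C1 + a^2)
 u(a) = sqrt(C1 + a^2)


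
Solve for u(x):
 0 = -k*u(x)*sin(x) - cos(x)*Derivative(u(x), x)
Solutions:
 u(x) = C1*exp(k*log(cos(x)))


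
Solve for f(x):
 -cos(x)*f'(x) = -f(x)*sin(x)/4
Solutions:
 f(x) = C1/cos(x)^(1/4)


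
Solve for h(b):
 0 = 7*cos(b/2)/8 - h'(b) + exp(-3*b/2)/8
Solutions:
 h(b) = C1 + 7*sin(b/2)/4 - exp(-3*b/2)/12


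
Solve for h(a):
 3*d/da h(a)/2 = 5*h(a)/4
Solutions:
 h(a) = C1*exp(5*a/6)


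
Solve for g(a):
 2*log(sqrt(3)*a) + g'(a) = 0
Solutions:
 g(a) = C1 - 2*a*log(a) - a*log(3) + 2*a


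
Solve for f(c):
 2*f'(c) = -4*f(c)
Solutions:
 f(c) = C1*exp(-2*c)


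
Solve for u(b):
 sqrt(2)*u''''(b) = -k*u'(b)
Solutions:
 u(b) = C1 + C2*exp(2^(5/6)*b*(-k)^(1/3)/2) + C3*exp(2^(5/6)*b*(-k)^(1/3)*(-1 + sqrt(3)*I)/4) + C4*exp(-2^(5/6)*b*(-k)^(1/3)*(1 + sqrt(3)*I)/4)


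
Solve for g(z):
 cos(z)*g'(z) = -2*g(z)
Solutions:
 g(z) = C1*(sin(z) - 1)/(sin(z) + 1)


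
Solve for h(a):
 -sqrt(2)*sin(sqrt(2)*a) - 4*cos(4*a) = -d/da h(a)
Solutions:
 h(a) = C1 + sin(4*a) - cos(sqrt(2)*a)


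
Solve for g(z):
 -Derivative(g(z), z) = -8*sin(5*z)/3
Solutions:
 g(z) = C1 - 8*cos(5*z)/15


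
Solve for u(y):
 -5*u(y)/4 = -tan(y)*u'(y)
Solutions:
 u(y) = C1*sin(y)^(5/4)


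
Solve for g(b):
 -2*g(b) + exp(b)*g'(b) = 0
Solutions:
 g(b) = C1*exp(-2*exp(-b))


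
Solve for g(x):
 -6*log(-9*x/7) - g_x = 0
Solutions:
 g(x) = C1 - 6*x*log(-x) + 6*x*(-2*log(3) + 1 + log(7))


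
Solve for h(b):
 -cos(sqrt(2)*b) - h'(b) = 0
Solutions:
 h(b) = C1 - sqrt(2)*sin(sqrt(2)*b)/2


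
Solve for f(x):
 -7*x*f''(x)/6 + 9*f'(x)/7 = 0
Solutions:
 f(x) = C1 + C2*x^(103/49)


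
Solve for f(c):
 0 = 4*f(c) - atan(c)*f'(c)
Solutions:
 f(c) = C1*exp(4*Integral(1/atan(c), c))


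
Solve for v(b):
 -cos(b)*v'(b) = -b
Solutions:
 v(b) = C1 + Integral(b/cos(b), b)


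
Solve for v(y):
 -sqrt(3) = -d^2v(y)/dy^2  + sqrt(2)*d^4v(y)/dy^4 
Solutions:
 v(y) = C1 + C2*y + C3*exp(-2^(3/4)*y/2) + C4*exp(2^(3/4)*y/2) + sqrt(3)*y^2/2


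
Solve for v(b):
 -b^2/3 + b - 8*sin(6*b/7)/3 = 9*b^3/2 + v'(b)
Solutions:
 v(b) = C1 - 9*b^4/8 - b^3/9 + b^2/2 + 28*cos(6*b/7)/9


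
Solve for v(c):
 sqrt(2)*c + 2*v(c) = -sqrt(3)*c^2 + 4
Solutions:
 v(c) = -sqrt(3)*c^2/2 - sqrt(2)*c/2 + 2


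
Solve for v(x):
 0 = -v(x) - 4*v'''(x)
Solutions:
 v(x) = C3*exp(-2^(1/3)*x/2) + (C1*sin(2^(1/3)*sqrt(3)*x/4) + C2*cos(2^(1/3)*sqrt(3)*x/4))*exp(2^(1/3)*x/4)


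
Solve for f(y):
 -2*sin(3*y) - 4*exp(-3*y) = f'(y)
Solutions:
 f(y) = C1 + 2*cos(3*y)/3 + 4*exp(-3*y)/3


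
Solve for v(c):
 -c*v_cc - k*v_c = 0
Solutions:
 v(c) = C1 + c^(1 - re(k))*(C2*sin(log(c)*Abs(im(k))) + C3*cos(log(c)*im(k)))


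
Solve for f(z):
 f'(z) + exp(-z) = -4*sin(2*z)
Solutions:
 f(z) = C1 + 2*cos(2*z) + exp(-z)


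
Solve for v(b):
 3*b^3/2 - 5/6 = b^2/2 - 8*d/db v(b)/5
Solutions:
 v(b) = C1 - 15*b^4/64 + 5*b^3/48 + 25*b/48


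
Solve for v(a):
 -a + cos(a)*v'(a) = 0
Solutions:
 v(a) = C1 + Integral(a/cos(a), a)


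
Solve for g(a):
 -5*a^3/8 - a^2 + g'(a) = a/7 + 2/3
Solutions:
 g(a) = C1 + 5*a^4/32 + a^3/3 + a^2/14 + 2*a/3


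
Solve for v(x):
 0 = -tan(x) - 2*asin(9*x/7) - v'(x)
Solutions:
 v(x) = C1 - 2*x*asin(9*x/7) - 2*sqrt(49 - 81*x^2)/9 + log(cos(x))


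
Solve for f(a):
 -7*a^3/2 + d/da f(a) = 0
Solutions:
 f(a) = C1 + 7*a^4/8


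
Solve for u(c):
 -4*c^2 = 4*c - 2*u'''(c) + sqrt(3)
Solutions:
 u(c) = C1 + C2*c + C3*c^2 + c^5/30 + c^4/12 + sqrt(3)*c^3/12


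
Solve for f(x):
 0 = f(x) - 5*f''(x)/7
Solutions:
 f(x) = C1*exp(-sqrt(35)*x/5) + C2*exp(sqrt(35)*x/5)


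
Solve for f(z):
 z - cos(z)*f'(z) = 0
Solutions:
 f(z) = C1 + Integral(z/cos(z), z)


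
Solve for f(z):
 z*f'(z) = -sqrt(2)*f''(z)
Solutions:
 f(z) = C1 + C2*erf(2^(1/4)*z/2)


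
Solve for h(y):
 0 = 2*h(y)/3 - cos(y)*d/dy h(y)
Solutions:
 h(y) = C1*(sin(y) + 1)^(1/3)/(sin(y) - 1)^(1/3)


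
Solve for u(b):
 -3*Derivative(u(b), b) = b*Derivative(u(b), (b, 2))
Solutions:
 u(b) = C1 + C2/b^2


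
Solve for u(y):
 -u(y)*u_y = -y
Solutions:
 u(y) = -sqrt(C1 + y^2)
 u(y) = sqrt(C1 + y^2)


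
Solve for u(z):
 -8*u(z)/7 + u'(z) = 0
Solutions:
 u(z) = C1*exp(8*z/7)


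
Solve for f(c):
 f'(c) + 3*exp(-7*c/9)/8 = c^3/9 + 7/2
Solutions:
 f(c) = C1 + c^4/36 + 7*c/2 + 27*exp(-7*c/9)/56


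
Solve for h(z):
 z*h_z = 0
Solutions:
 h(z) = C1


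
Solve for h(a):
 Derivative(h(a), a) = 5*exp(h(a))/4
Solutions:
 h(a) = log(-1/(C1 + 5*a)) + 2*log(2)


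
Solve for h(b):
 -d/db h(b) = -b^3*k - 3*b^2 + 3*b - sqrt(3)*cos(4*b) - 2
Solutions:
 h(b) = C1 + b^4*k/4 + b^3 - 3*b^2/2 + 2*b + sqrt(3)*sin(4*b)/4


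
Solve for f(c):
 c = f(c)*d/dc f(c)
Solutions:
 f(c) = -sqrt(C1 + c^2)
 f(c) = sqrt(C1 + c^2)


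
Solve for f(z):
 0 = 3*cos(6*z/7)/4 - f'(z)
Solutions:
 f(z) = C1 + 7*sin(6*z/7)/8


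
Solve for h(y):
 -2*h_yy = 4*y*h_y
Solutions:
 h(y) = C1 + C2*erf(y)


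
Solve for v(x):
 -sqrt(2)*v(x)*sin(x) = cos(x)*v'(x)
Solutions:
 v(x) = C1*cos(x)^(sqrt(2))


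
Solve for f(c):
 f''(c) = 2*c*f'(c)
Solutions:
 f(c) = C1 + C2*erfi(c)


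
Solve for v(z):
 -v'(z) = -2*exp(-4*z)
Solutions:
 v(z) = C1 - exp(-4*z)/2


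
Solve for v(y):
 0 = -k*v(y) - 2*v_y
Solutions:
 v(y) = C1*exp(-k*y/2)


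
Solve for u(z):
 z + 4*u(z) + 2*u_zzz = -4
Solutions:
 u(z) = C3*exp(-2^(1/3)*z) - z/4 + (C1*sin(2^(1/3)*sqrt(3)*z/2) + C2*cos(2^(1/3)*sqrt(3)*z/2))*exp(2^(1/3)*z/2) - 1


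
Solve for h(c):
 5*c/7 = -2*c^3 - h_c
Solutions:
 h(c) = C1 - c^4/2 - 5*c^2/14


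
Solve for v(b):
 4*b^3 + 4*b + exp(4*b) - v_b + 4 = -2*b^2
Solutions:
 v(b) = C1 + b^4 + 2*b^3/3 + 2*b^2 + 4*b + exp(4*b)/4


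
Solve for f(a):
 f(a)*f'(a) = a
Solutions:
 f(a) = -sqrt(C1 + a^2)
 f(a) = sqrt(C1 + a^2)


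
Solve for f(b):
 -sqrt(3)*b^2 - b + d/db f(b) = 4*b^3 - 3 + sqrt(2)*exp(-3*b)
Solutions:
 f(b) = C1 + b^4 + sqrt(3)*b^3/3 + b^2/2 - 3*b - sqrt(2)*exp(-3*b)/3


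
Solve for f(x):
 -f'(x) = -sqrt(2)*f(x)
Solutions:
 f(x) = C1*exp(sqrt(2)*x)


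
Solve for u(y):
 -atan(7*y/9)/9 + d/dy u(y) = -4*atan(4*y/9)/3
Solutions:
 u(y) = C1 - 4*y*atan(4*y/9)/3 + y*atan(7*y/9)/9 + 3*log(16*y^2 + 81)/2 - log(49*y^2 + 81)/14


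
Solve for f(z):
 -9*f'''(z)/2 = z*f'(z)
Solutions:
 f(z) = C1 + Integral(C2*airyai(-6^(1/3)*z/3) + C3*airybi(-6^(1/3)*z/3), z)


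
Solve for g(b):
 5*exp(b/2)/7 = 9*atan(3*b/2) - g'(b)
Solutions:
 g(b) = C1 + 9*b*atan(3*b/2) - 10*exp(b/2)/7 - 3*log(9*b^2 + 4)


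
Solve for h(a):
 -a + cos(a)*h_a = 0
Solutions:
 h(a) = C1 + Integral(a/cos(a), a)


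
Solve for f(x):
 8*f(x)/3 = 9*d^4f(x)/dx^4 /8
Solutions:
 f(x) = C1*exp(-2*sqrt(2)*3^(1/4)*x/3) + C2*exp(2*sqrt(2)*3^(1/4)*x/3) + C3*sin(2*sqrt(2)*3^(1/4)*x/3) + C4*cos(2*sqrt(2)*3^(1/4)*x/3)


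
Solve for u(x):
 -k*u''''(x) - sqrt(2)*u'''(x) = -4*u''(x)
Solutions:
 u(x) = C1 + C2*x + C3*exp(sqrt(2)*x*(sqrt(8*k + 1) - 1)/(2*k)) + C4*exp(-sqrt(2)*x*(sqrt(8*k + 1) + 1)/(2*k))


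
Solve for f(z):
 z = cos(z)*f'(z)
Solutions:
 f(z) = C1 + Integral(z/cos(z), z)


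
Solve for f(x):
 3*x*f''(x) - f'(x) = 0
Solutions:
 f(x) = C1 + C2*x^(4/3)


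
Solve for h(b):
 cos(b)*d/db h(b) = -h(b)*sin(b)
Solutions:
 h(b) = C1*cos(b)


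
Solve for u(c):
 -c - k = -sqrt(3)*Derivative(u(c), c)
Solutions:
 u(c) = C1 + sqrt(3)*c^2/6 + sqrt(3)*c*k/3


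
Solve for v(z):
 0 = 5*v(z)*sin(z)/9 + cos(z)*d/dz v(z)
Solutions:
 v(z) = C1*cos(z)^(5/9)


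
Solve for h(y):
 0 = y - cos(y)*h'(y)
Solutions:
 h(y) = C1 + Integral(y/cos(y), y)


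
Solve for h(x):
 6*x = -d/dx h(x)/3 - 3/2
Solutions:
 h(x) = C1 - 9*x^2 - 9*x/2


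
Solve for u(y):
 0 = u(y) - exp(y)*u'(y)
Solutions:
 u(y) = C1*exp(-exp(-y))


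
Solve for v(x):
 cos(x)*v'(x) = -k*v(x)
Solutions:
 v(x) = C1*exp(k*(log(sin(x) - 1) - log(sin(x) + 1))/2)


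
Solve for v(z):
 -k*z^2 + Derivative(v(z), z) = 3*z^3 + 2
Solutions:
 v(z) = C1 + k*z^3/3 + 3*z^4/4 + 2*z


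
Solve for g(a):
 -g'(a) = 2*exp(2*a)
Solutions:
 g(a) = C1 - exp(2*a)


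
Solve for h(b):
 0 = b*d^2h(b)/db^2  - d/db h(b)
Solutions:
 h(b) = C1 + C2*b^2


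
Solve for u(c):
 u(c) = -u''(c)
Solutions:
 u(c) = C1*sin(c) + C2*cos(c)


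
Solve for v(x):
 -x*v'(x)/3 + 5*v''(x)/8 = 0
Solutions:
 v(x) = C1 + C2*erfi(2*sqrt(15)*x/15)


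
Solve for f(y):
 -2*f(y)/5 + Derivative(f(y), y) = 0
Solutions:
 f(y) = C1*exp(2*y/5)


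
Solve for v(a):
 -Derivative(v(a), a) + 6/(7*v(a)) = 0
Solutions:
 v(a) = -sqrt(C1 + 84*a)/7
 v(a) = sqrt(C1 + 84*a)/7


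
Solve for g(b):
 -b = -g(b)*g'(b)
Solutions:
 g(b) = -sqrt(C1 + b^2)
 g(b) = sqrt(C1 + b^2)


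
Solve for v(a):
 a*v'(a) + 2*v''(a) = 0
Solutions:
 v(a) = C1 + C2*erf(a/2)


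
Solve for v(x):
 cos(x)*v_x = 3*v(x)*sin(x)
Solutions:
 v(x) = C1/cos(x)^3


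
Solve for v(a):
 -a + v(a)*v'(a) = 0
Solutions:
 v(a) = -sqrt(C1 + a^2)
 v(a) = sqrt(C1 + a^2)


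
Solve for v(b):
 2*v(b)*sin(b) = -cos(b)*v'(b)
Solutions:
 v(b) = C1*cos(b)^2


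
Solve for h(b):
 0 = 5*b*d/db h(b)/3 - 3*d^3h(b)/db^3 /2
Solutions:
 h(b) = C1 + Integral(C2*airyai(30^(1/3)*b/3) + C3*airybi(30^(1/3)*b/3), b)


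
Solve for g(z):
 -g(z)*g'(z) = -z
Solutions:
 g(z) = -sqrt(C1 + z^2)
 g(z) = sqrt(C1 + z^2)


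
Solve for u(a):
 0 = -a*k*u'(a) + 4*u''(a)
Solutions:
 u(a) = Piecewise((-sqrt(2)*sqrt(pi)*C1*erf(sqrt(2)*a*sqrt(-k)/4)/sqrt(-k) - C2, (k > 0) | (k < 0)), (-C1*a - C2, True))


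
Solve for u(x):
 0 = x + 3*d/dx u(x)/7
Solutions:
 u(x) = C1 - 7*x^2/6


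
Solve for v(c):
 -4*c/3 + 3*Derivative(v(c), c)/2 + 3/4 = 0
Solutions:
 v(c) = C1 + 4*c^2/9 - c/2


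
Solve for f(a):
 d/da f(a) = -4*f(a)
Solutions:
 f(a) = C1*exp(-4*a)


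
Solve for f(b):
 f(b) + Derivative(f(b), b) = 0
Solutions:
 f(b) = C1*exp(-b)


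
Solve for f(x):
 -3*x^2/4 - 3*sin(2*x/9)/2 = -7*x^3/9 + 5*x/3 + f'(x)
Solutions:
 f(x) = C1 + 7*x^4/36 - x^3/4 - 5*x^2/6 + 27*cos(2*x/9)/4


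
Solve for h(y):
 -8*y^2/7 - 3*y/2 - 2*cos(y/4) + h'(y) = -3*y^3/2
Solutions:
 h(y) = C1 - 3*y^4/8 + 8*y^3/21 + 3*y^2/4 + 8*sin(y/4)


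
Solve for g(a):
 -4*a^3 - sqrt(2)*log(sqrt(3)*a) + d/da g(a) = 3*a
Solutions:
 g(a) = C1 + a^4 + 3*a^2/2 + sqrt(2)*a*log(a) - sqrt(2)*a + sqrt(2)*a*log(3)/2


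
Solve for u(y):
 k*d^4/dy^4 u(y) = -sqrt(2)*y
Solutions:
 u(y) = C1 + C2*y + C3*y^2 + C4*y^3 - sqrt(2)*y^5/(120*k)


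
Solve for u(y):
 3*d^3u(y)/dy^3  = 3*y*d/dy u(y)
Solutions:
 u(y) = C1 + Integral(C2*airyai(y) + C3*airybi(y), y)


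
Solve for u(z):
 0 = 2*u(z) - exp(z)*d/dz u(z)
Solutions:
 u(z) = C1*exp(-2*exp(-z))


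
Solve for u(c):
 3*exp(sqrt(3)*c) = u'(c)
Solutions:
 u(c) = C1 + sqrt(3)*exp(sqrt(3)*c)


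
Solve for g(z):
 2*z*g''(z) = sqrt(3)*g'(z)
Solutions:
 g(z) = C1 + C2*z^(sqrt(3)/2 + 1)


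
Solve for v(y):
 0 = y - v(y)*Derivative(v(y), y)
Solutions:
 v(y) = -sqrt(C1 + y^2)
 v(y) = sqrt(C1 + y^2)


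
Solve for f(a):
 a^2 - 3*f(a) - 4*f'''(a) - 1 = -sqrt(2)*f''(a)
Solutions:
 f(a) = C1*exp(a*(2^(2/3)/(-sqrt(2) + sqrt(-2 + (324 - sqrt(2))^2) + 324)^(1/3) + 2*sqrt(2) + 2^(1/3)*(-sqrt(2) + sqrt(-2 + (324 - sqrt(2))^2) + 324)^(1/3))/24)*sin(2^(1/3)*sqrt(3)*a*(-(-sqrt(2) + sqrt(-2 + (324 - sqrt(2))^2) + 324)^(1/3) + 2^(1/3)/(-sqrt(2) + sqrt(-2 + (324 - sqrt(2))^2) + 324)^(1/3))/24) + C2*exp(a*(2^(2/3)/(-sqrt(2) + sqrt(-2 + (324 - sqrt(2))^2) + 324)^(1/3) + 2*sqrt(2) + 2^(1/3)*(-sqrt(2) + sqrt(-2 + (324 - sqrt(2))^2) + 324)^(1/3))/24)*cos(2^(1/3)*sqrt(3)*a*(-(-sqrt(2) + sqrt(-2 + (324 - sqrt(2))^2) + 324)^(1/3) + 2^(1/3)/(-sqrt(2) + sqrt(-2 + (324 - sqrt(2))^2) + 324)^(1/3))/24) + C3*exp(a*(-2^(1/3)*(-sqrt(2) + sqrt(-2 + (324 - sqrt(2))^2) + 324)^(1/3) - 2^(2/3)/(-sqrt(2) + sqrt(-2 + (324 - sqrt(2))^2) + 324)^(1/3) + sqrt(2))/12) + a^2/3 - 1/3 + 2*sqrt(2)/9


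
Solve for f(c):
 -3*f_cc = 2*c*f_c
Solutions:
 f(c) = C1 + C2*erf(sqrt(3)*c/3)


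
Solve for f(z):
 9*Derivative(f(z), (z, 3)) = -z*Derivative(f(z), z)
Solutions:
 f(z) = C1 + Integral(C2*airyai(-3^(1/3)*z/3) + C3*airybi(-3^(1/3)*z/3), z)


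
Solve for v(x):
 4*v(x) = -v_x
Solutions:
 v(x) = C1*exp(-4*x)


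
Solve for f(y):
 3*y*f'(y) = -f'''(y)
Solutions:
 f(y) = C1 + Integral(C2*airyai(-3^(1/3)*y) + C3*airybi(-3^(1/3)*y), y)


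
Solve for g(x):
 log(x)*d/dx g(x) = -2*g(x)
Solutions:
 g(x) = C1*exp(-2*li(x))


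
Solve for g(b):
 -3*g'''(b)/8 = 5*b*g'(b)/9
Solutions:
 g(b) = C1 + Integral(C2*airyai(-2*5^(1/3)*b/3) + C3*airybi(-2*5^(1/3)*b/3), b)


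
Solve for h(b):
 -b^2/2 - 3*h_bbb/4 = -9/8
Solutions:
 h(b) = C1 + C2*b + C3*b^2 - b^5/90 + b^3/4


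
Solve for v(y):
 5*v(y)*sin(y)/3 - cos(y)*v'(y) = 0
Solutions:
 v(y) = C1/cos(y)^(5/3)


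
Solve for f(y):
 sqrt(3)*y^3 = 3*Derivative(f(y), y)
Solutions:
 f(y) = C1 + sqrt(3)*y^4/12


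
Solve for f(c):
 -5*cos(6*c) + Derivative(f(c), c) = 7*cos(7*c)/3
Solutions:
 f(c) = C1 + 5*sin(6*c)/6 + sin(7*c)/3


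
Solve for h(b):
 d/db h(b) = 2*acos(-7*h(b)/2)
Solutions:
 Integral(1/acos(-7*_y/2), (_y, h(b))) = C1 + 2*b


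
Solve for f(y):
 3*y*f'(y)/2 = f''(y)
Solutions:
 f(y) = C1 + C2*erfi(sqrt(3)*y/2)


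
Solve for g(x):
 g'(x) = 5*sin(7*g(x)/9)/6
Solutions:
 -5*x/6 + 9*log(cos(7*g(x)/9) - 1)/14 - 9*log(cos(7*g(x)/9) + 1)/14 = C1


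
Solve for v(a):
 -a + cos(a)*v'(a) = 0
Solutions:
 v(a) = C1 + Integral(a/cos(a), a)


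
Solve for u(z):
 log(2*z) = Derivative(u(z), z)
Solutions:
 u(z) = C1 + z*log(z) - z + z*log(2)


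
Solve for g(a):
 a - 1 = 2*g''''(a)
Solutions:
 g(a) = C1 + C2*a + C3*a^2 + C4*a^3 + a^5/240 - a^4/48


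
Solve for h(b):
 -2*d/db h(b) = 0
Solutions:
 h(b) = C1


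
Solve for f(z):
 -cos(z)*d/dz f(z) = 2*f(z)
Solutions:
 f(z) = C1*(sin(z) - 1)/(sin(z) + 1)


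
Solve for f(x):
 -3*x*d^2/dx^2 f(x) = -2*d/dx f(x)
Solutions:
 f(x) = C1 + C2*x^(5/3)


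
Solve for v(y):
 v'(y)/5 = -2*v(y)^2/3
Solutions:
 v(y) = 3/(C1 + 10*y)


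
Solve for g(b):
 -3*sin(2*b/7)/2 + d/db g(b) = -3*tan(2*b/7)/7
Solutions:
 g(b) = C1 + 3*log(cos(2*b/7))/2 - 21*cos(2*b/7)/4


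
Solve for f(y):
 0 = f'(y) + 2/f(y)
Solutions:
 f(y) = -sqrt(C1 - 4*y)
 f(y) = sqrt(C1 - 4*y)


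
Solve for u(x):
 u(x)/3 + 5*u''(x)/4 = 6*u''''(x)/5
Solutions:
 u(x) = C1*exp(-sqrt(3)*x*sqrt(25 + sqrt(1265))/12) + C2*exp(sqrt(3)*x*sqrt(25 + sqrt(1265))/12) + C3*sin(sqrt(3)*x*sqrt(-25 + sqrt(1265))/12) + C4*cos(sqrt(3)*x*sqrt(-25 + sqrt(1265))/12)


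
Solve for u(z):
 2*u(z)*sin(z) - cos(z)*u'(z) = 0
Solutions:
 u(z) = C1/cos(z)^2


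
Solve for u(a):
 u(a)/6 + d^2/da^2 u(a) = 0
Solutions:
 u(a) = C1*sin(sqrt(6)*a/6) + C2*cos(sqrt(6)*a/6)


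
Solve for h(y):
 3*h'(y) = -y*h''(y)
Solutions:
 h(y) = C1 + C2/y^2


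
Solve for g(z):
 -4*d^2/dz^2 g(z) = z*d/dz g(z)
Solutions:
 g(z) = C1 + C2*erf(sqrt(2)*z/4)


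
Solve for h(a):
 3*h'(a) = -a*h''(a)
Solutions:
 h(a) = C1 + C2/a^2


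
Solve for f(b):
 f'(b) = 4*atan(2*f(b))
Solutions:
 Integral(1/atan(2*_y), (_y, f(b))) = C1 + 4*b


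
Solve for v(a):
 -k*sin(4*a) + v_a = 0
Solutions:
 v(a) = C1 - k*cos(4*a)/4


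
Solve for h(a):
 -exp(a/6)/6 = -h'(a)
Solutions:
 h(a) = C1 + exp(a/6)


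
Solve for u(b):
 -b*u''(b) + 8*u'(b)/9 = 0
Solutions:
 u(b) = C1 + C2*b^(17/9)


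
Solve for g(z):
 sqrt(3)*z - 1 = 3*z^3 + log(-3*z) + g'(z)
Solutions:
 g(z) = C1 - 3*z^4/4 + sqrt(3)*z^2/2 - z*log(-z) - z*log(3)


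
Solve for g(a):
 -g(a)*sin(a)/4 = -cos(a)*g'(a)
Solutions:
 g(a) = C1/cos(a)^(1/4)


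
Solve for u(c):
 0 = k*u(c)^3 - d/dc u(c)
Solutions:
 u(c) = -sqrt(2)*sqrt(-1/(C1 + c*k))/2
 u(c) = sqrt(2)*sqrt(-1/(C1 + c*k))/2


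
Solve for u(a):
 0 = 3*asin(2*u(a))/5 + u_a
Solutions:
 Integral(1/asin(2*_y), (_y, u(a))) = C1 - 3*a/5


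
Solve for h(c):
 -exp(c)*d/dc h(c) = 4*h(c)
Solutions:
 h(c) = C1*exp(4*exp(-c))


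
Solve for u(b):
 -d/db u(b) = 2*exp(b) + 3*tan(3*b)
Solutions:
 u(b) = C1 - 2*exp(b) + log(cos(3*b))


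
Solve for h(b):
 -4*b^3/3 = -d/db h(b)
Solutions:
 h(b) = C1 + b^4/3


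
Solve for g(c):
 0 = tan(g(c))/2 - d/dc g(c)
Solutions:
 g(c) = pi - asin(C1*exp(c/2))
 g(c) = asin(C1*exp(c/2))


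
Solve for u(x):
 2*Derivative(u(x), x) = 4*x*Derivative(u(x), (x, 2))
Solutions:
 u(x) = C1 + C2*x^(3/2)


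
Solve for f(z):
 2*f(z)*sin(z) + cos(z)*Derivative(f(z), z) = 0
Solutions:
 f(z) = C1*cos(z)^2


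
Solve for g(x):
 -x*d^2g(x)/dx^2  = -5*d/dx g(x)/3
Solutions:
 g(x) = C1 + C2*x^(8/3)


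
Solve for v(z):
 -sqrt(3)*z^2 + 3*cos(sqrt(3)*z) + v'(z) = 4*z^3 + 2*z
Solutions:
 v(z) = C1 + z^4 + sqrt(3)*z^3/3 + z^2 - sqrt(3)*sin(sqrt(3)*z)


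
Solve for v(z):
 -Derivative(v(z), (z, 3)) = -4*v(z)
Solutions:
 v(z) = C3*exp(2^(2/3)*z) + (C1*sin(2^(2/3)*sqrt(3)*z/2) + C2*cos(2^(2/3)*sqrt(3)*z/2))*exp(-2^(2/3)*z/2)


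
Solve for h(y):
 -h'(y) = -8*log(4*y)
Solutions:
 h(y) = C1 + 8*y*log(y) - 8*y + y*log(65536)


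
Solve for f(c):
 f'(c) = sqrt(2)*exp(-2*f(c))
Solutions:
 f(c) = log(-sqrt(C1 + 2*sqrt(2)*c))
 f(c) = log(C1 + 2*sqrt(2)*c)/2


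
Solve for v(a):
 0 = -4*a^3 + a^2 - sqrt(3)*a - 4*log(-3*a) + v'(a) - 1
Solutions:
 v(a) = C1 + a^4 - a^3/3 + sqrt(3)*a^2/2 + 4*a*log(-a) + a*(-3 + 4*log(3))


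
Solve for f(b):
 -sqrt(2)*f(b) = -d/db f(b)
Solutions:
 f(b) = C1*exp(sqrt(2)*b)


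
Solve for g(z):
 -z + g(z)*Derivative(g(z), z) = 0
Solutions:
 g(z) = -sqrt(C1 + z^2)
 g(z) = sqrt(C1 + z^2)


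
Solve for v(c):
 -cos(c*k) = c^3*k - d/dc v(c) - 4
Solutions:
 v(c) = C1 + c^4*k/4 - 4*c + sin(c*k)/k


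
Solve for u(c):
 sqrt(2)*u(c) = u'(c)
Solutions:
 u(c) = C1*exp(sqrt(2)*c)


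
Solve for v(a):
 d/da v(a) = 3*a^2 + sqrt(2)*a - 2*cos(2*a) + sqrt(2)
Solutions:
 v(a) = C1 + a^3 + sqrt(2)*a^2/2 + sqrt(2)*a - sin(2*a)


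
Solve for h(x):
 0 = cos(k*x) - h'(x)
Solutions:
 h(x) = C1 + sin(k*x)/k


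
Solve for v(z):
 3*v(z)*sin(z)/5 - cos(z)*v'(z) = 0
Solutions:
 v(z) = C1/cos(z)^(3/5)


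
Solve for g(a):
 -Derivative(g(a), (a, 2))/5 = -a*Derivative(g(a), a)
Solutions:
 g(a) = C1 + C2*erfi(sqrt(10)*a/2)


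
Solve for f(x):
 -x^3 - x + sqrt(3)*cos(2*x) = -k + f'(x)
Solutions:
 f(x) = C1 + k*x - x^4/4 - x^2/2 + sqrt(3)*sin(2*x)/2


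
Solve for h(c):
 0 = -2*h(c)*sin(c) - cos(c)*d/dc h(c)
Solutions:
 h(c) = C1*cos(c)^2


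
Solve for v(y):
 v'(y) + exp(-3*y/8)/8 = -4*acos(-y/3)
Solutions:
 v(y) = C1 - 4*y*acos(-y/3) - 4*sqrt(9 - y^2) + exp(-3*y/8)/3


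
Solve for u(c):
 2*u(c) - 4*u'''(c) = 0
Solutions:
 u(c) = C3*exp(2^(2/3)*c/2) + (C1*sin(2^(2/3)*sqrt(3)*c/4) + C2*cos(2^(2/3)*sqrt(3)*c/4))*exp(-2^(2/3)*c/4)


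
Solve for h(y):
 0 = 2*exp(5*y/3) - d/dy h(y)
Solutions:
 h(y) = C1 + 6*exp(5*y/3)/5


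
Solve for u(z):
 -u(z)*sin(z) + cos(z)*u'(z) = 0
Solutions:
 u(z) = C1/cos(z)


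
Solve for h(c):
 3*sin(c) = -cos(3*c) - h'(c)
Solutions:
 h(c) = C1 - sin(3*c)/3 + 3*cos(c)


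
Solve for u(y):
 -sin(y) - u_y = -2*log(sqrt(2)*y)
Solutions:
 u(y) = C1 + 2*y*log(y) - 2*y + y*log(2) + cos(y)


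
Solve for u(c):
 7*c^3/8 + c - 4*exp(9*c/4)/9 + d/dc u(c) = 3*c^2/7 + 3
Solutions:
 u(c) = C1 - 7*c^4/32 + c^3/7 - c^2/2 + 3*c + 16*exp(9*c/4)/81


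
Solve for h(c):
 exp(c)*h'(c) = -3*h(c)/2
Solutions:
 h(c) = C1*exp(3*exp(-c)/2)


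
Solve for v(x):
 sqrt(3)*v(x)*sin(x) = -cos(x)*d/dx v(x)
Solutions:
 v(x) = C1*cos(x)^(sqrt(3))


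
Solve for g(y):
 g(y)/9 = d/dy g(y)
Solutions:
 g(y) = C1*exp(y/9)


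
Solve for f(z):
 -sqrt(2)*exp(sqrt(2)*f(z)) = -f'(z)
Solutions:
 f(z) = sqrt(2)*(2*log(-1/(C1 + sqrt(2)*z)) - log(2))/4


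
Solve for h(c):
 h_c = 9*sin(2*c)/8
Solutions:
 h(c) = C1 - 9*cos(2*c)/16


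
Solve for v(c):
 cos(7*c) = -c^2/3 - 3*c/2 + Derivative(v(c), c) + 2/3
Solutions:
 v(c) = C1 + c^3/9 + 3*c^2/4 - 2*c/3 + sin(7*c)/7


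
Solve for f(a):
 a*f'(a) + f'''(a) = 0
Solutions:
 f(a) = C1 + Integral(C2*airyai(-a) + C3*airybi(-a), a)


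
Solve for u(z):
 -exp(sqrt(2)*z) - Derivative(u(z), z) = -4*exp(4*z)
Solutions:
 u(z) = C1 + exp(4*z) - sqrt(2)*exp(sqrt(2)*z)/2


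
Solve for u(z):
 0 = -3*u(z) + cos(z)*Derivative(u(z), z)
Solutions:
 u(z) = C1*(sin(z) + 1)^(3/2)/(sin(z) - 1)^(3/2)


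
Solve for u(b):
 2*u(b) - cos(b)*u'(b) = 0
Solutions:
 u(b) = C1*(sin(b) + 1)/(sin(b) - 1)


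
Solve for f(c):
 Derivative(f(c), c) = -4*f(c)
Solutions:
 f(c) = C1*exp(-4*c)


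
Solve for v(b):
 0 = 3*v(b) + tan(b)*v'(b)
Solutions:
 v(b) = C1/sin(b)^3


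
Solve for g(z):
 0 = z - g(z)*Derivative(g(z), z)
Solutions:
 g(z) = -sqrt(C1 + z^2)
 g(z) = sqrt(C1 + z^2)


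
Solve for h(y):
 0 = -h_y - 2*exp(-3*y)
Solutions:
 h(y) = C1 + 2*exp(-3*y)/3


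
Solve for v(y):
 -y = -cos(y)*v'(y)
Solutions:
 v(y) = C1 + Integral(y/cos(y), y)


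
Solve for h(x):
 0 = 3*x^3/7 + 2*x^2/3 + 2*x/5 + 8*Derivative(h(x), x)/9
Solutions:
 h(x) = C1 - 27*x^4/224 - x^3/4 - 9*x^2/40


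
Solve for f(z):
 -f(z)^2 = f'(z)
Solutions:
 f(z) = 1/(C1 + z)


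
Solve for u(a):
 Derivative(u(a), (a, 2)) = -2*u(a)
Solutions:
 u(a) = C1*sin(sqrt(2)*a) + C2*cos(sqrt(2)*a)


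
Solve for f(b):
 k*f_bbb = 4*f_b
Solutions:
 f(b) = C1 + C2*exp(-2*b*sqrt(1/k)) + C3*exp(2*b*sqrt(1/k))


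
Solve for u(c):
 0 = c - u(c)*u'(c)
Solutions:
 u(c) = -sqrt(C1 + c^2)
 u(c) = sqrt(C1 + c^2)


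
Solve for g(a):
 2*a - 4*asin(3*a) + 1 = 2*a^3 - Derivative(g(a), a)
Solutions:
 g(a) = C1 + a^4/2 - a^2 + 4*a*asin(3*a) - a + 4*sqrt(1 - 9*a^2)/3


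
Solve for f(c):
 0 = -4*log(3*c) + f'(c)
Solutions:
 f(c) = C1 + 4*c*log(c) - 4*c + c*log(81)


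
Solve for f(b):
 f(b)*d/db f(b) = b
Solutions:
 f(b) = -sqrt(C1 + b^2)
 f(b) = sqrt(C1 + b^2)


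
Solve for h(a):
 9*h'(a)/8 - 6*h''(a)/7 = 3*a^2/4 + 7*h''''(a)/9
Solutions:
 h(a) = C1 + C2*exp(-3*2^(1/3)*a*(-16/(147 + sqrt(23657))^(1/3) + 2^(1/3)*(147 + sqrt(23657))^(1/3))/56)*sin(3*2^(1/3)*sqrt(3)*a*(16/(147 + sqrt(23657))^(1/3) + 2^(1/3)*(147 + sqrt(23657))^(1/3))/56) + C3*exp(-3*2^(1/3)*a*(-16/(147 + sqrt(23657))^(1/3) + 2^(1/3)*(147 + sqrt(23657))^(1/3))/56)*cos(3*2^(1/3)*sqrt(3)*a*(16/(147 + sqrt(23657))^(1/3) + 2^(1/3)*(147 + sqrt(23657))^(1/3))/56) + C4*exp(3*2^(1/3)*a*(-16/(147 + sqrt(23657))^(1/3) + 2^(1/3)*(147 + sqrt(23657))^(1/3))/28) + 2*a^3/9 + 32*a^2/63 + 1024*a/1323


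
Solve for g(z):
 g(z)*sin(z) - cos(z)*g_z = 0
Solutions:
 g(z) = C1/cos(z)


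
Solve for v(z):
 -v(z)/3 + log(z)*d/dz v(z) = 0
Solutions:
 v(z) = C1*exp(li(z)/3)


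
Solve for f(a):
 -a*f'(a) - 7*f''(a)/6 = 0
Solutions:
 f(a) = C1 + C2*erf(sqrt(21)*a/7)


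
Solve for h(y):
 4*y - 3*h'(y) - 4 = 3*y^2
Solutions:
 h(y) = C1 - y^3/3 + 2*y^2/3 - 4*y/3


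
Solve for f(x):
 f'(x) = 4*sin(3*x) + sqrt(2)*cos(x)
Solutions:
 f(x) = C1 + sqrt(2)*sin(x) - 4*cos(3*x)/3


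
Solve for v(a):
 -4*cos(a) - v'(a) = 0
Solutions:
 v(a) = C1 - 4*sin(a)


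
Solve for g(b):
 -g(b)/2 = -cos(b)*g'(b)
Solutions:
 g(b) = C1*(sin(b) + 1)^(1/4)/(sin(b) - 1)^(1/4)


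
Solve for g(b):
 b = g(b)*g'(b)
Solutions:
 g(b) = -sqrt(C1 + b^2)
 g(b) = sqrt(C1 + b^2)


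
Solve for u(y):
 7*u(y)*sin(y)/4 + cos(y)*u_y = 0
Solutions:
 u(y) = C1*cos(y)^(7/4)


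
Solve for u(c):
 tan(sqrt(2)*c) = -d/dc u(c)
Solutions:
 u(c) = C1 + sqrt(2)*log(cos(sqrt(2)*c))/2


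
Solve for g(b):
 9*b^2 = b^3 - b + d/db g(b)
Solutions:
 g(b) = C1 - b^4/4 + 3*b^3 + b^2/2


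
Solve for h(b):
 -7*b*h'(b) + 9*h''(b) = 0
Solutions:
 h(b) = C1 + C2*erfi(sqrt(14)*b/6)


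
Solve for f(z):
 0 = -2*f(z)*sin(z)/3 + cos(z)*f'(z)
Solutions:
 f(z) = C1/cos(z)^(2/3)


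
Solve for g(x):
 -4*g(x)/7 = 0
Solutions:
 g(x) = 0


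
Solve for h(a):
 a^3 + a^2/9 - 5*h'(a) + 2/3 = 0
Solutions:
 h(a) = C1 + a^4/20 + a^3/135 + 2*a/15


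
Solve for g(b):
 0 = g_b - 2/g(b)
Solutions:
 g(b) = -sqrt(C1 + 4*b)
 g(b) = sqrt(C1 + 4*b)


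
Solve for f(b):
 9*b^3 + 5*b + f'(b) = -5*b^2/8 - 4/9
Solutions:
 f(b) = C1 - 9*b^4/4 - 5*b^3/24 - 5*b^2/2 - 4*b/9


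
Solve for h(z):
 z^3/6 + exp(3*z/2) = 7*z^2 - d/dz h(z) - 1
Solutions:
 h(z) = C1 - z^4/24 + 7*z^3/3 - z - 2*exp(3*z/2)/3


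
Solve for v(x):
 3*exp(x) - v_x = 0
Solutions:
 v(x) = C1 + 3*exp(x)


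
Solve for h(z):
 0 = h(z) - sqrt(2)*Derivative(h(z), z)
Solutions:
 h(z) = C1*exp(sqrt(2)*z/2)


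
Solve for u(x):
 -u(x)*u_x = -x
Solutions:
 u(x) = -sqrt(C1 + x^2)
 u(x) = sqrt(C1 + x^2)


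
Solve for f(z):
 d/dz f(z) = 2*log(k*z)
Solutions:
 f(z) = C1 + 2*z*log(k*z) - 2*z


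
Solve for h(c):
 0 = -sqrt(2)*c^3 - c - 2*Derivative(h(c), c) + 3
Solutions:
 h(c) = C1 - sqrt(2)*c^4/8 - c^2/4 + 3*c/2


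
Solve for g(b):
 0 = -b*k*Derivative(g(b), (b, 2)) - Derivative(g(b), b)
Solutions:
 g(b) = C1 + b^(((re(k) - 1)*re(k) + im(k)^2)/(re(k)^2 + im(k)^2))*(C2*sin(log(b)*Abs(im(k))/(re(k)^2 + im(k)^2)) + C3*cos(log(b)*im(k)/(re(k)^2 + im(k)^2)))


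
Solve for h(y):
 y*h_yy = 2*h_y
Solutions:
 h(y) = C1 + C2*y^3


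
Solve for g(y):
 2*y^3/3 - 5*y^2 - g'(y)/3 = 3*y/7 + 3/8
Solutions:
 g(y) = C1 + y^4/2 - 5*y^3 - 9*y^2/14 - 9*y/8


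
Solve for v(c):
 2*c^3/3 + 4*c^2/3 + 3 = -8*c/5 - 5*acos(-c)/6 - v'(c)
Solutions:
 v(c) = C1 - c^4/6 - 4*c^3/9 - 4*c^2/5 - 5*c*acos(-c)/6 - 3*c - 5*sqrt(1 - c^2)/6


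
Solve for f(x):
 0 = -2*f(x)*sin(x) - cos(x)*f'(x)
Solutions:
 f(x) = C1*cos(x)^2


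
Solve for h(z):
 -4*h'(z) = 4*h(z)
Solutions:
 h(z) = C1*exp(-z)


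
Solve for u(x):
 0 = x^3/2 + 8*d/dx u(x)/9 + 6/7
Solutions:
 u(x) = C1 - 9*x^4/64 - 27*x/28


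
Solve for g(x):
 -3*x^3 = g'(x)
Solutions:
 g(x) = C1 - 3*x^4/4


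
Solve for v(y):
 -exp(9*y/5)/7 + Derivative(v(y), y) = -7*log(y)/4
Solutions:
 v(y) = C1 - 7*y*log(y)/4 + 7*y/4 + 5*exp(9*y/5)/63


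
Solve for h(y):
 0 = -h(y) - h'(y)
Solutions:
 h(y) = C1*exp(-y)


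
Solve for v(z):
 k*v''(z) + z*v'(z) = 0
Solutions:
 v(z) = C1 + C2*sqrt(k)*erf(sqrt(2)*z*sqrt(1/k)/2)
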